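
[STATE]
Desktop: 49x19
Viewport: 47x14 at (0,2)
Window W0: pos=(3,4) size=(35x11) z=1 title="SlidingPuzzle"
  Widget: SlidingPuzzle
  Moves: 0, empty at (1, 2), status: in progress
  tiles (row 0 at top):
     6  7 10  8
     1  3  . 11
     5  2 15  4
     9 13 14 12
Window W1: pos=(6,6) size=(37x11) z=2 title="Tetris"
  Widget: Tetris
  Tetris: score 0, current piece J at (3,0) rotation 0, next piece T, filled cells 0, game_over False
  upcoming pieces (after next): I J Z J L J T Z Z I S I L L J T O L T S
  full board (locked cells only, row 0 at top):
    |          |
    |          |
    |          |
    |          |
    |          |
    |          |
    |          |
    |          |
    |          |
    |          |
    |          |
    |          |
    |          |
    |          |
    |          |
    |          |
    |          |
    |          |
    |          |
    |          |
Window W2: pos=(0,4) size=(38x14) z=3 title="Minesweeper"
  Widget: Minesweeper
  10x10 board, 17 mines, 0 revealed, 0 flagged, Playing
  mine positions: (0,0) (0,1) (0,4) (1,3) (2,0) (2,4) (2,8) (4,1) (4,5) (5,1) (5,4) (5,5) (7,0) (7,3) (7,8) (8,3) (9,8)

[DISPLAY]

                                               
                                               
┏━━━━━━━━━━━━━━━━━━━━━━━━━━━━━━━━━━━━┓         
┃ Minesweeper                        ┃         
┠────────────────────────────────────┨━━━━┓    
┃■■■■■■■■■■                          ┃    ┃    
┃■■■■■■■■■■                          ┃────┨    
┃■■■■■■■■■■                          ┃    ┃    
┃■■■■■■■■■■                          ┃    ┃    
┃■■■■■■■■■■                          ┃    ┃    
┃■■■■■■■■■■                          ┃    ┃    
┃■■■■■■■■■■                          ┃    ┃    
┃■■■■■■■■■■                          ┃    ┃    
┃■■■■■■■■■■                          ┃    ┃    


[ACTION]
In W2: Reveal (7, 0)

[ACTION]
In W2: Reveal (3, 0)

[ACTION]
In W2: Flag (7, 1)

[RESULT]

                                               
                                               
┏━━━━━━━━━━━━━━━━━━━━━━━━━━━━━━━━━━━━┓         
┃ Minesweeper                        ┃         
┠────────────────────────────────────┨━━━━┓    
┃✹✹■■✹■■■■■                          ┃    ┃    
┃■■■✹■■■■■■                          ┃────┨    
┃✹■■■✹■■■✹■                          ┃    ┃    
┃■■■■■■■■■■                          ┃    ┃    
┃■✹■■■✹■■■■                          ┃    ┃    
┃■✹■■✹✹■■■■                          ┃    ┃    
┃■■■■■■■■■■                          ┃    ┃    
┃✹■■✹■■■■✹■                          ┃    ┃    
┃■■■✹■■■■■■                          ┃    ┃    


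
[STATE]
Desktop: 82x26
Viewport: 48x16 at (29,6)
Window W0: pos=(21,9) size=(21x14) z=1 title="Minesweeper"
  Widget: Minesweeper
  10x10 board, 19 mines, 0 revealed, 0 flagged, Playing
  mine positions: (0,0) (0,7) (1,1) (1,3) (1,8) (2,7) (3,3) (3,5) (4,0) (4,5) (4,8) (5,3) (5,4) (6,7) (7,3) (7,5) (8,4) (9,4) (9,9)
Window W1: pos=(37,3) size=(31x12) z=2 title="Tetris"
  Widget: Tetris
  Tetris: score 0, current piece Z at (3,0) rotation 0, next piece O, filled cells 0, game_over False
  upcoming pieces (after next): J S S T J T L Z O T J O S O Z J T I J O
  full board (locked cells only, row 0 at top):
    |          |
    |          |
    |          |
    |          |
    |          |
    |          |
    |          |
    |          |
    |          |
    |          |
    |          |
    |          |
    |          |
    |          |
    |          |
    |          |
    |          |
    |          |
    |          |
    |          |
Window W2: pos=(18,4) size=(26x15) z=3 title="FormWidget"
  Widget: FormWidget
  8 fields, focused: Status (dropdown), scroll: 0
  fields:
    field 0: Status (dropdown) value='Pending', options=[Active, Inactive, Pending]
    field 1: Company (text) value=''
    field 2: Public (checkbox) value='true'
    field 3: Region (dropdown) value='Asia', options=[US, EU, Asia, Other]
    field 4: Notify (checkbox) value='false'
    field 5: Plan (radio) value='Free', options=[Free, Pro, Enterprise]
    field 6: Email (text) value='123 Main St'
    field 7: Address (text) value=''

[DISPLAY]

──────────────┨    │Next:             ┃         
    [Pending▼]┃    │▓▓                ┃         
    [        ]┃    │▓▓                ┃         
    [x]       ┃    │                  ┃         
    [Asia   ▼]┃    │                  ┃         
    [ ]       ┃    │                  ┃         
    (●) Free  ┃    │Score:            ┃         
    [123 Main]┃    │0                 ┃         
    [        ]┃━━━━━━━━━━━━━━━━━━━━━━━┛         
              ┃                                 
              ┃                                 
              ┃                                 
━━━━━━━━━━━━━━┛                                 
■■■         ┃                                   
■■■         ┃                                   
■■■         ┃                                   


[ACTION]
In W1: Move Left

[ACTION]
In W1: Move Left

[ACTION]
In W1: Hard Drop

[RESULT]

──────────────┨    │Next:             ┃         
    [Pending▼]┃    │█                 ┃         
    [        ]┃    │███               ┃         
    [x]       ┃    │                  ┃         
    [Asia   ▼]┃    │                  ┃         
    [ ]       ┃    │                  ┃         
    (●) Free  ┃    │Score:            ┃         
    [123 Main]┃    │0                 ┃         
    [        ]┃━━━━━━━━━━━━━━━━━━━━━━━┛         
              ┃                                 
              ┃                                 
              ┃                                 
━━━━━━━━━━━━━━┛                                 
■■■         ┃                                   
■■■         ┃                                   
■■■         ┃                                   


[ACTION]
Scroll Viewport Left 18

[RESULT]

       ┠────────────────────────┨    │Next:     
       ┃> Status:     [Pending▼]┃    │█         
       ┃  Company:    [        ]┃    │███       
       ┃  Public:     [x]       ┃    │          
       ┃  Region:     [Asia   ▼]┃    │          
       ┃  Notify:     [ ]       ┃    │          
       ┃  Plan:       (●) Free  ┃    │Score:    
       ┃  Email:      [123 Main]┃    │0         
       ┃  Address:    [        ]┃━━━━━━━━━━━━━━━
       ┃                        ┃               
       ┃                        ┃               
       ┃                        ┃               
       ┗━━━━━━━━━━━━━━━━━━━━━━━━┛               
          ┃■■■■■■■■■■         ┃                 
          ┃■■■■■■■■■■         ┃                 
          ┃■■■■■■■■■■         ┃                 


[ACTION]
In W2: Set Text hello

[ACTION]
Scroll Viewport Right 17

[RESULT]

───────────────┨    │Next:             ┃        
     [Pending▼]┃    │█                 ┃        
:    [        ]┃    │███               ┃        
     [x]       ┃    │                  ┃        
     [Asia   ▼]┃    │                  ┃        
     [ ]       ┃    │                  ┃        
     (●) Free  ┃    │Score:            ┃        
     [123 Main]┃    │0                 ┃        
:    [        ]┃━━━━━━━━━━━━━━━━━━━━━━━┛        
               ┃                                
               ┃                                
               ┃                                
━━━━━━━━━━━━━━━┛                                
■■■■         ┃                                  
■■■■         ┃                                  
■■■■         ┃                                  


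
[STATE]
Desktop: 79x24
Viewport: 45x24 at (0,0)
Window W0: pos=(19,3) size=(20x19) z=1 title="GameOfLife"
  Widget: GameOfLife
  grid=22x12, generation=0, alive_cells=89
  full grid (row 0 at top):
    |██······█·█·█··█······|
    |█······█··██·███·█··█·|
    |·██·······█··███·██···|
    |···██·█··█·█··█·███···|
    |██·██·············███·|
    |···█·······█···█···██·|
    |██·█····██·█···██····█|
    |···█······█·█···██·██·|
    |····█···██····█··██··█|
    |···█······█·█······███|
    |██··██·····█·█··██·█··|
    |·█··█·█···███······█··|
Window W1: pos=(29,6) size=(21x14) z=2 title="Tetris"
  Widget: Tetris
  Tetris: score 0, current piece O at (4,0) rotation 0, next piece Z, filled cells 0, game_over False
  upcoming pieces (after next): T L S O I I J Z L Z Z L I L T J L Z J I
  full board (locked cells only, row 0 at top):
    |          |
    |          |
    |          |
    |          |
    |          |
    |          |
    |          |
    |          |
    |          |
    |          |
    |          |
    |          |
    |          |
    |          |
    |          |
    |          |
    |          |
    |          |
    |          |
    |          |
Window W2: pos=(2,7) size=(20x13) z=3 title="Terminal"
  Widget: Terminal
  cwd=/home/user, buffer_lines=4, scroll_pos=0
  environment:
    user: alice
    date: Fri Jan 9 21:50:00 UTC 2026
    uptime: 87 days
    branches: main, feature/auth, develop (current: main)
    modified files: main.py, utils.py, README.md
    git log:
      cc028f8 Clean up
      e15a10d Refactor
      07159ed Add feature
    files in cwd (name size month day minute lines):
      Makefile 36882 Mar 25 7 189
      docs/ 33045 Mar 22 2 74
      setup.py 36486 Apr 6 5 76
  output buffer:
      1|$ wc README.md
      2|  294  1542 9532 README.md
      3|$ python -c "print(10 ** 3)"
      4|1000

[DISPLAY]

                                             
                                             
                                             
                   ┏━━━━━━━━━━━━━━━━━━┓      
                   ┃ GameOfLife       ┃      
                   ┠──────────────────┨      
                   ┃Gen: 0   ┏━━━━━━━━━━━━━━━
  ┏━━━━━━━━━━━━━━━━━━┓····█·█┃ Tetris        
  ┃ Terminal         ┃···█··█┠───────────────
  ┠──────────────────┨······█┃          │Next
  ┃$ wc README.md    ┃█·█··█·┃          │▓▓  
  ┃  294  1542 9532 R┃█······┃          │ ▓▓ 
  ┃$ python -c "print┃·······┃          │    
  ┃1000              ┃····██·┃          │    
  ┃$ █               ┃······█┃          │    
  ┃                  ┃█···██·┃          │Scor
  ┃                  ┃······█┃          │0   
  ┃                  ┃██·····┃          │    
  ┃                  ┃█·█···█┃          │    
  ┗━━━━━━━━━━━━━━━━━━┛       ┗━━━━━━━━━━━━━━━
                   ┃                  ┃      
                   ┗━━━━━━━━━━━━━━━━━━┛      
                                             
                                             


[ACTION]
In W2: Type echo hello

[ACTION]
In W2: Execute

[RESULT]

                                             
                                             
                                             
                   ┏━━━━━━━━━━━━━━━━━━┓      
                   ┃ GameOfLife       ┃      
                   ┠──────────────────┨      
                   ┃Gen: 0   ┏━━━━━━━━━━━━━━━
  ┏━━━━━━━━━━━━━━━━━━┓····█·█┃ Tetris        
  ┃ Terminal         ┃···█··█┠───────────────
  ┠──────────────────┨······█┃          │Next
  ┃$ wc README.md    ┃█·█··█·┃          │▓▓  
  ┃  294  1542 9532 R┃█······┃          │ ▓▓ 
  ┃$ python -c "print┃·······┃          │    
  ┃1000              ┃····██·┃          │    
  ┃$ echo hello      ┃······█┃          │    
  ┃hello             ┃█···██·┃          │Scor
  ┃$ █               ┃······█┃          │0   
  ┃                  ┃██·····┃          │    
  ┃                  ┃█·█···█┃          │    
  ┗━━━━━━━━━━━━━━━━━━┛       ┗━━━━━━━━━━━━━━━
                   ┃                  ┃      
                   ┗━━━━━━━━━━━━━━━━━━┛      
                                             
                                             


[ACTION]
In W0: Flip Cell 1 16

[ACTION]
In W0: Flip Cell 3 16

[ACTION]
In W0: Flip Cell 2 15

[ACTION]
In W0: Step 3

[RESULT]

                                             
                                             
                                             
                   ┏━━━━━━━━━━━━━━━━━━┓      
                   ┃ GameOfLife       ┃      
                   ┠──────────────────┨      
                   ┃Gen: 3   ┏━━━━━━━━━━━━━━━
  ┏━━━━━━━━━━━━━━━━━━┓·····█·┃ Tetris        
  ┃ Terminal         ┃█······┠───────────────
  ┠──────────────────┨·█·····┃          │Next
  ┃$ wc README.md    ┃·█··█··┃          │▓▓  
  ┃  294  1542 9532 R┃·█··█··┃          │ ▓▓ 
  ┃$ python -c "print┃····█··┃          │    
  ┃1000              ┃·····██┃          │    
  ┃$ echo hello      ┃·······┃          │    
  ┃hello             ┃███····┃          │Scor
  ┃$ █               ┃███···█┃          │0   
  ┃                  ┃·██····┃          │    
  ┃                  ┃██·····┃          │    
  ┗━━━━━━━━━━━━━━━━━━┛       ┗━━━━━━━━━━━━━━━
                   ┃                  ┃      
                   ┗━━━━━━━━━━━━━━━━━━┛      
                                             
                                             


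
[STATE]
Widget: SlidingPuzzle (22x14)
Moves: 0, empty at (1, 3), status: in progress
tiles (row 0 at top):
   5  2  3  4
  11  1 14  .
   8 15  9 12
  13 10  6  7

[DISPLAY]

┌────┬────┬────┬────┐ 
│  5 │  2 │  3 │  4 │ 
├────┼────┼────┼────┤ 
│ 11 │  1 │ 14 │    │ 
├────┼────┼────┼────┤ 
│  8 │ 15 │  9 │ 12 │ 
├────┼────┼────┼────┤ 
│ 13 │ 10 │  6 │  7 │ 
└────┴────┴────┴────┘ 
Moves: 0              
                      
                      
                      
                      


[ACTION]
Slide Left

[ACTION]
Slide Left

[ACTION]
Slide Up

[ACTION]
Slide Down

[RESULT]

┌────┬────┬────┬────┐ 
│  5 │  2 │  3 │  4 │ 
├────┼────┼────┼────┤ 
│ 11 │  1 │ 14 │    │ 
├────┼────┼────┼────┤ 
│  8 │ 15 │  9 │ 12 │ 
├────┼────┼────┼────┤ 
│ 13 │ 10 │  6 │  7 │ 
└────┴────┴────┴────┘ 
Moves: 2              
                      
                      
                      
                      


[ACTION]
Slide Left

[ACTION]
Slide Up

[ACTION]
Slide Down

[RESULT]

┌────┬────┬────┬────┐ 
│  5 │  2 │  3 │  4 │ 
├────┼────┼────┼────┤ 
│ 11 │  1 │ 14 │    │ 
├────┼────┼────┼────┤ 
│  8 │ 15 │  9 │ 12 │ 
├────┼────┼────┼────┤ 
│ 13 │ 10 │  6 │  7 │ 
└────┴────┴────┴────┘ 
Moves: 4              
                      
                      
                      
                      


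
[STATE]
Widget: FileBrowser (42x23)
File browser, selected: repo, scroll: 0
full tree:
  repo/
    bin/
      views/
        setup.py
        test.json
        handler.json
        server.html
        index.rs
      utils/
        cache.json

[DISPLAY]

> [-] repo/                               
    [+] bin/                              
                                          
                                          
                                          
                                          
                                          
                                          
                                          
                                          
                                          
                                          
                                          
                                          
                                          
                                          
                                          
                                          
                                          
                                          
                                          
                                          
                                          


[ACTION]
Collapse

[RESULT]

> [+] repo/                               
                                          
                                          
                                          
                                          
                                          
                                          
                                          
                                          
                                          
                                          
                                          
                                          
                                          
                                          
                                          
                                          
                                          
                                          
                                          
                                          
                                          
                                          


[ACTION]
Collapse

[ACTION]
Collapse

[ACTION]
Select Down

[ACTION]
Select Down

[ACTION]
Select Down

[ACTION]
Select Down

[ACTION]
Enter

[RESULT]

> [-] repo/                               
    [+] bin/                              
                                          
                                          
                                          
                                          
                                          
                                          
                                          
                                          
                                          
                                          
                                          
                                          
                                          
                                          
                                          
                                          
                                          
                                          
                                          
                                          
                                          


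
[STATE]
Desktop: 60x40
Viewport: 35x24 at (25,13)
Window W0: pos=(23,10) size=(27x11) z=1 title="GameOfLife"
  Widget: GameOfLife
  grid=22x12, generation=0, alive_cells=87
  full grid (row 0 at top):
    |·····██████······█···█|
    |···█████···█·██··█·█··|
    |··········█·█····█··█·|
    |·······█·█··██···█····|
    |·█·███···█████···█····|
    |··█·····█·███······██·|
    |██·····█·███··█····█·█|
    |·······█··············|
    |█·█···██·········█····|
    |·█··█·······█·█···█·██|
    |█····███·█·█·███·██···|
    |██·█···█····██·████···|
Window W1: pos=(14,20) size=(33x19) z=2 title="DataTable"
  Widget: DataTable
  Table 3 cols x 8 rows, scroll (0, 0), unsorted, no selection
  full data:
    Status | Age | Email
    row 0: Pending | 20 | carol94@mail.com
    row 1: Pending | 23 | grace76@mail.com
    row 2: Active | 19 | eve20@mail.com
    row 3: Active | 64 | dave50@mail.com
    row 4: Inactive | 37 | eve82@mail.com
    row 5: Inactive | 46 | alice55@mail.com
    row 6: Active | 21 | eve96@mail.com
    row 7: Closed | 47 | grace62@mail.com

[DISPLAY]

en: 0                   ┃          
······█·█··██···█····   ┃          
█·███···█████···█····   ┃          
·█·····█·███······██·   ┃          
█·····█·███··█····█·█   ┃          
······█··············   ┃          
·█···██·········█····   ┃          
━━━━━━━━━━━━━━━━━━━━━┓━━┛          
                     ┃             
─────────────────────┨             
ge│Email             ┃             
──┼────────────────  ┃             
0 │carol94@mail.com  ┃             
3 │grace76@mail.com  ┃             
9 │eve20@mail.com    ┃             
4 │dave50@mail.com   ┃             
7 │eve82@mail.com    ┃             
6 │alice55@mail.com  ┃             
1 │eve96@mail.com    ┃             
7 │grace62@mail.com  ┃             
                     ┃             
                     ┃             
                     ┃             
                     ┃             


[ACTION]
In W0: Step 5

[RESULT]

en: 5                   ┃          
·█········█·█········   ┃          
···█············███··   ┃          
··█·············█··█·   ┃          
█·██············██·█·   ┃          
█·█···█··········██··   ┃          
█··█·███·········██··   ┃          
━━━━━━━━━━━━━━━━━━━━━┓━━┛          
                     ┃             
─────────────────────┨             
ge│Email             ┃             
──┼────────────────  ┃             
0 │carol94@mail.com  ┃             
3 │grace76@mail.com  ┃             
9 │eve20@mail.com    ┃             
4 │dave50@mail.com   ┃             
7 │eve82@mail.com    ┃             
6 │alice55@mail.com  ┃             
1 │eve96@mail.com    ┃             
7 │grace62@mail.com  ┃             
                     ┃             
                     ┃             
                     ┃             
                     ┃             


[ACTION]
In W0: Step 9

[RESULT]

en: 14                  ┃          
·█·█·█·······██······   ┃          
█····█···············   ┃          
█·█··█···············   ┃          
█····················   ┃          
█·█······█···········   ┃          
█··█████··██·········   ┃          
━━━━━━━━━━━━━━━━━━━━━┓━━┛          
                     ┃             
─────────────────────┨             
ge│Email             ┃             
──┼────────────────  ┃             
0 │carol94@mail.com  ┃             
3 │grace76@mail.com  ┃             
9 │eve20@mail.com    ┃             
4 │dave50@mail.com   ┃             
7 │eve82@mail.com    ┃             
6 │alice55@mail.com  ┃             
1 │eve96@mail.com    ┃             
7 │grace62@mail.com  ┃             
                     ┃             
                     ┃             
                     ┃             
                     ┃             


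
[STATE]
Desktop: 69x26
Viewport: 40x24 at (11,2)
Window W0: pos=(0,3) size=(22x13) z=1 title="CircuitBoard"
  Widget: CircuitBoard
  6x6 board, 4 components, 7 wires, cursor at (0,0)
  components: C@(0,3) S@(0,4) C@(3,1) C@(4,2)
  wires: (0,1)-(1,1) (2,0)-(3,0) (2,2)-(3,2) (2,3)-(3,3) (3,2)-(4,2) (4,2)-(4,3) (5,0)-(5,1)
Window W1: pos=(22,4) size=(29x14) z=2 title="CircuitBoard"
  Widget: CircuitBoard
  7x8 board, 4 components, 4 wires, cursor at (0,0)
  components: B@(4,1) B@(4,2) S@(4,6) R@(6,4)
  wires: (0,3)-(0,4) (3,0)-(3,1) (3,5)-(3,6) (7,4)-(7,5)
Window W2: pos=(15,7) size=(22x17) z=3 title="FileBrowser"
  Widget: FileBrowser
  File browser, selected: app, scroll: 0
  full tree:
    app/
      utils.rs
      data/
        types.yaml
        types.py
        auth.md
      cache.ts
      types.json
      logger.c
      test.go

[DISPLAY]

                                        
━━━━━━━━━━┓                             
ard       ┃┏━━━━━━━━━━━━━━━━━━━━━━━━━━━┓
──────────┨┃ CircuitBoard              ┃
 4 5      ┃┠───────────────────────────┨
    ┏━━━━━━━━━━━━━━━━━━━━┓ 6           ┃
    ┃ FileBrowser        ┃  · ─ ·      ┃
    ┠────────────────────┨             ┃
    ┃> [-] app/          ┃             ┃
  · ┃    utils.rs        ┃             ┃
  │ ┃    [+] data/       ┃             ┃
  · ┃    cache.ts        ┃             ┃
  │ ┃    types.json      ┃          · ─┃
━━━━┃    logger.c        ┃             ┃
    ┃    test.go         ┃             ┃
    ┃                    ┃━━━━━━━━━━━━━┛
    ┃                    ┃              
    ┃                    ┃              
    ┃                    ┃              
    ┃                    ┃              
    ┃                    ┃              
    ┗━━━━━━━━━━━━━━━━━━━━┛              
                                        
                                        


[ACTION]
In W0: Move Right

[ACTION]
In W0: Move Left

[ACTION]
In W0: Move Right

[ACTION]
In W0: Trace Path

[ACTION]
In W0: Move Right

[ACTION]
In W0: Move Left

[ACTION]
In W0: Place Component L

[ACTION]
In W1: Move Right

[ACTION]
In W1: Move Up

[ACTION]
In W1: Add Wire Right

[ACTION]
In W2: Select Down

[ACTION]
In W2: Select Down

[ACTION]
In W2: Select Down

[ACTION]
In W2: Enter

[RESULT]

                                        
━━━━━━━━━━┓                             
ard       ┃┏━━━━━━━━━━━━━━━━━━━━━━━━━━━┓
──────────┨┃ CircuitBoard              ┃
 4 5      ┃┠───────────────────────────┨
    ┏━━━━━━━━━━━━━━━━━━━━┓ 6           ┃
    ┃ FileBrowser        ┃  · ─ ·      ┃
    ┠────────────────────┨             ┃
    ┃  [-] app/          ┃             ┃
  · ┃    utils.rs        ┃             ┃
  │ ┃    [+] data/       ┃             ┃
  · ┃  > cache.ts        ┃             ┃
  │ ┃    types.json      ┃          · ─┃
━━━━┃    logger.c        ┃             ┃
    ┃    test.go         ┃             ┃
    ┃                    ┃━━━━━━━━━━━━━┛
    ┃                    ┃              
    ┃                    ┃              
    ┃                    ┃              
    ┃                    ┃              
    ┃                    ┃              
    ┗━━━━━━━━━━━━━━━━━━━━┛              
                                        
                                        


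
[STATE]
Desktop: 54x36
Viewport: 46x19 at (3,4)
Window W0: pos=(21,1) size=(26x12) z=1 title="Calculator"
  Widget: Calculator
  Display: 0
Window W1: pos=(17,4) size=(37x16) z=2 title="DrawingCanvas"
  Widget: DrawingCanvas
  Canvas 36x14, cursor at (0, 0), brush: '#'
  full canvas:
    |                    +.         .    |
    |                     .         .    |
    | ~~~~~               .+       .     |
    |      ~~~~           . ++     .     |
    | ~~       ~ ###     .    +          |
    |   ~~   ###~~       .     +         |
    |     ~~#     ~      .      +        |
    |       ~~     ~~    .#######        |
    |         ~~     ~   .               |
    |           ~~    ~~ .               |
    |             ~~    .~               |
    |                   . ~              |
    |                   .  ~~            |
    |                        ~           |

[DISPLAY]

              ┏━━━━━━━━━━━━━━━━━━━━━━━━━━━━━━━
              ┃ DrawingCanvas                 
              ┠───────────────────────────────
              ┃+                   +.         
              ┃                     .         
              ┃ ~~~~~               .+       .
              ┃      ~~~~           . ++     .
              ┃ ~~       ~ ###     .    +     
              ┃   ~~   ###~~       .     +    
              ┃     ~~#     ~      .      +   
              ┃       ~~     ~~    .#######   
              ┃         ~~     ~   .          
              ┃           ~~    ~~ .          
              ┃             ~~    .~          
              ┃                   . ~         
              ┗━━━━━━━━━━━━━━━━━━━━━━━━━━━━━━━
                                              
                                              
                                              


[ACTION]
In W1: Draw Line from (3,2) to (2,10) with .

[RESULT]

              ┏━━━━━━━━━━━━━━━━━━━━━━━━━━━━━━━
              ┃ DrawingCanvas                 
              ┠───────────────────────────────
              ┃+                   +.         
              ┃                     .         
              ┃ ~~~~~ ....          .+       .
              ┃  .....~~~           . ++     .
              ┃ ~~       ~ ###     .    +     
              ┃   ~~   ###~~       .     +    
              ┃     ~~#     ~      .      +   
              ┃       ~~     ~~    .#######   
              ┃         ~~     ~   .          
              ┃           ~~    ~~ .          
              ┃             ~~    .~          
              ┃                   . ~         
              ┗━━━━━━━━━━━━━━━━━━━━━━━━━━━━━━━
                                              
                                              
                                              


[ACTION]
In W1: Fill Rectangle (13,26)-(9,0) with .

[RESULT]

              ┏━━━━━━━━━━━━━━━━━━━━━━━━━━━━━━━
              ┃ DrawingCanvas                 
              ┠───────────────────────────────
              ┃+                   +.         
              ┃                     .         
              ┃ ~~~~~ ....          .+       .
              ┃  .....~~~           . ++     .
              ┃ ~~       ~ ###     .    +     
              ┃   ~~   ###~~       .     +    
              ┃     ~~#     ~      .      +   
              ┃       ~~     ~~    .#######   
              ┃         ~~     ~   .          
              ┃...........................    
              ┃...........................    
              ┃...........................    
              ┗━━━━━━━━━━━━━━━━━━━━━━━━━━━━━━━
                                              
                                              
                                              


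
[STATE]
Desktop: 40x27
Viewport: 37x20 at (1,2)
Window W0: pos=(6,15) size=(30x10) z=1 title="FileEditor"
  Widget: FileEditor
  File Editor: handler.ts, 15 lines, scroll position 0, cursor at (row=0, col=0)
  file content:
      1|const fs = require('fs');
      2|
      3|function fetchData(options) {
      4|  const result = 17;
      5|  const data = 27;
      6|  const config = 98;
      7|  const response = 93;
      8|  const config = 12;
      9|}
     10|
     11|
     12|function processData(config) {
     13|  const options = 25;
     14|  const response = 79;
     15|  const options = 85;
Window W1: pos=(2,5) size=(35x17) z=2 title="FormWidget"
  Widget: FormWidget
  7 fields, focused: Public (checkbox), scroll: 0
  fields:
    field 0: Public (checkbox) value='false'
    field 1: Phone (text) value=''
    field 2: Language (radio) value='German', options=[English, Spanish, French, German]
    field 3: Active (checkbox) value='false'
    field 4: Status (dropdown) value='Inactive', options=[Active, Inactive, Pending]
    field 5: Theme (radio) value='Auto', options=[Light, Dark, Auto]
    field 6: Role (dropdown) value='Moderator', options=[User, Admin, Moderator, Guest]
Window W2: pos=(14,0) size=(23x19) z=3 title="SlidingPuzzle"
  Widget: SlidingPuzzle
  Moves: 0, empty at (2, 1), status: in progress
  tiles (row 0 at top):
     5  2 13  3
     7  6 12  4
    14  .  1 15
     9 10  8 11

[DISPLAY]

             ┠─────────────────────┨ 
             ┃┌────┬────┬────┬────┐┃ 
             ┃│  5 │  2 │ 13 │  3 │┃ 
 ┏━━━━━━━━━━━┃├────┼────┼────┼────┤┃ 
 ┃ FormWidget┃│  7 │  6 │ 12 │  4 │┃ 
 ┠───────────┃├────┼────┼────┼────┤┃ 
 ┃> Public:  ┃│ 14 │    │  1 │ 15 │┃ 
 ┃  Phone:   ┃├────┼────┼────┼────┤┃ 
 ┃  Language:┃│  9 │ 10 │  8 │ 11 │┃ 
 ┃  Active:  ┃└────┴────┴────┴────┘┃ 
 ┃  Status:  ┃Moves: 0             ┃ 
 ┃  Theme:   ┃                     ┃ 
 ┃  Role:    ┃                     ┃ 
 ┃           ┃                     ┃ 
 ┃           ┃                     ┃ 
 ┃           ┃                     ┃ 
 ┃           ┗━━━━━━━━━━━━━━━━━━━━━┛ 
 ┃                                 ┃ 
 ┃                                 ┃ 
 ┗━━━━━━━━━━━━━━━━━━━━━━━━━━━━━━━━━┛ 


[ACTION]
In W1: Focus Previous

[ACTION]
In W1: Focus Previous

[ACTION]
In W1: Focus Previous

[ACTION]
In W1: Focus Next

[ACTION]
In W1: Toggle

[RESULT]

             ┠─────────────────────┨ 
             ┃┌────┬────┬────┬────┐┃ 
             ┃│  5 │  2 │ 13 │  3 │┃ 
 ┏━━━━━━━━━━━┃├────┼────┼────┼────┤┃ 
 ┃ FormWidget┃│  7 │  6 │ 12 │  4 │┃ 
 ┠───────────┃├────┼────┼────┼────┤┃ 
 ┃  Public:  ┃│ 14 │    │  1 │ 15 │┃ 
 ┃  Phone:   ┃├────┼────┼────┼────┤┃ 
 ┃  Language:┃│  9 │ 10 │  8 │ 11 │┃ 
 ┃  Active:  ┃└────┴────┴────┴────┘┃ 
 ┃  Status:  ┃Moves: 0             ┃ 
 ┃> Theme:   ┃                     ┃ 
 ┃  Role:    ┃                     ┃ 
 ┃           ┃                     ┃ 
 ┃           ┃                     ┃ 
 ┃           ┃                     ┃ 
 ┃           ┗━━━━━━━━━━━━━━━━━━━━━┛ 
 ┃                                 ┃ 
 ┃                                 ┃ 
 ┗━━━━━━━━━━━━━━━━━━━━━━━━━━━━━━━━━┛ 


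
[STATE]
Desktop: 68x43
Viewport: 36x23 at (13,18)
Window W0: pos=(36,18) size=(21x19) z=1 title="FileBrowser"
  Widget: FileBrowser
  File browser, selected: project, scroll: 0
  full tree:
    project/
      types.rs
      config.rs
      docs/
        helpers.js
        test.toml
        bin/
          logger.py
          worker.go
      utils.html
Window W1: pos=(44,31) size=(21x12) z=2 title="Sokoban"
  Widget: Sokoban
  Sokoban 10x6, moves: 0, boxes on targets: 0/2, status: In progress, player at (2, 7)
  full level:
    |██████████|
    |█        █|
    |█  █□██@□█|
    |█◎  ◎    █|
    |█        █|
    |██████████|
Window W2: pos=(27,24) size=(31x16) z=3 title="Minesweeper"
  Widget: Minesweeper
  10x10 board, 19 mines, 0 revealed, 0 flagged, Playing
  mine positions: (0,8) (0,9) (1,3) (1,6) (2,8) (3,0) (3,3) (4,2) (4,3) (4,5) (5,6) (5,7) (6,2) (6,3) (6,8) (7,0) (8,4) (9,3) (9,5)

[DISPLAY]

                       ┏━━━━━━━━━━━━
                       ┃ FileBrowser
                       ┠────────────
                       ┃> [-] projec
                       ┃    types.rs
                       ┃    config.r
              ┏━━━━━━━━━━━━━━━━━━━━━
              ┃ Minesweeper         
              ┠─────────────────────
              ┃■■■■■■■■■■           
              ┃■■■■■■■■■■           
              ┃■■■■■■■■■■           
              ┃■■■■■■■■■■           
              ┃■■■■■■■■■■           
              ┃■■■■■■■■■■           
              ┃■■■■■■■■■■           
              ┃■■■■■■■■■■           
              ┃■■■■■■■■■■           
              ┃■■■■■■■■■■           
              ┃                     
              ┃                     
              ┗━━━━━━━━━━━━━━━━━━━━━
                               ┃Move


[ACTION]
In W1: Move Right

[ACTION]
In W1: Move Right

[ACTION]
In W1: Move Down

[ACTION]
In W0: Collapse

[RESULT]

                       ┏━━━━━━━━━━━━
                       ┃ FileBrowser
                       ┠────────────
                       ┃> [+] projec
                       ┃            
                       ┃            
              ┏━━━━━━━━━━━━━━━━━━━━━
              ┃ Minesweeper         
              ┠─────────────────────
              ┃■■■■■■■■■■           
              ┃■■■■■■■■■■           
              ┃■■■■■■■■■■           
              ┃■■■■■■■■■■           
              ┃■■■■■■■■■■           
              ┃■■■■■■■■■■           
              ┃■■■■■■■■■■           
              ┃■■■■■■■■■■           
              ┃■■■■■■■■■■           
              ┃■■■■■■■■■■           
              ┃                     
              ┃                     
              ┗━━━━━━━━━━━━━━━━━━━━━
                               ┃Move
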